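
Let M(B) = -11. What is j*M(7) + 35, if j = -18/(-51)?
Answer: 529/17 ≈ 31.118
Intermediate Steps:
j = 6/17 (j = -18*(-1/51) = 6/17 ≈ 0.35294)
j*M(7) + 35 = (6/17)*(-11) + 35 = -66/17 + 35 = 529/17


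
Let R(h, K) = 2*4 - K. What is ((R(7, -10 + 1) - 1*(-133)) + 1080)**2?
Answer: 1512900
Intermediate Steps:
R(h, K) = 8 - K
((R(7, -10 + 1) - 1*(-133)) + 1080)**2 = (((8 - (-10 + 1)) - 1*(-133)) + 1080)**2 = (((8 - 1*(-9)) + 133) + 1080)**2 = (((8 + 9) + 133) + 1080)**2 = ((17 + 133) + 1080)**2 = (150 + 1080)**2 = 1230**2 = 1512900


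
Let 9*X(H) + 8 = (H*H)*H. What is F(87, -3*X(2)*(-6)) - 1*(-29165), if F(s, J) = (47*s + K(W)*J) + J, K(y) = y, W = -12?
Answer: 33254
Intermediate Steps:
X(H) = -8/9 + H³/9 (X(H) = -8/9 + ((H*H)*H)/9 = -8/9 + (H²*H)/9 = -8/9 + H³/9)
F(s, J) = -11*J + 47*s (F(s, J) = (47*s - 12*J) + J = (-12*J + 47*s) + J = -11*J + 47*s)
F(87, -3*X(2)*(-6)) - 1*(-29165) = (-11*(-3*(-8/9 + (⅑)*2³))*(-6) + 47*87) - 1*(-29165) = (-11*(-3*(-8/9 + (⅑)*8))*(-6) + 4089) + 29165 = (-11*(-3*(-8/9 + 8/9))*(-6) + 4089) + 29165 = (-11*(-3*0)*(-6) + 4089) + 29165 = (-0*(-6) + 4089) + 29165 = (-11*0 + 4089) + 29165 = (0 + 4089) + 29165 = 4089 + 29165 = 33254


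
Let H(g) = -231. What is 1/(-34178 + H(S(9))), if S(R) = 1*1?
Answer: -1/34409 ≈ -2.9062e-5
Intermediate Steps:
S(R) = 1
1/(-34178 + H(S(9))) = 1/(-34178 - 231) = 1/(-34409) = -1/34409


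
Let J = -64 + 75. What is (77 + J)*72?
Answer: 6336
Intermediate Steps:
J = 11
(77 + J)*72 = (77 + 11)*72 = 88*72 = 6336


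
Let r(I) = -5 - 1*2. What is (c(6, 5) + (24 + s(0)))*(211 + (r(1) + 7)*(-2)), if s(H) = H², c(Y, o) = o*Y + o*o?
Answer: 16669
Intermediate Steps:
c(Y, o) = o² + Y*o (c(Y, o) = Y*o + o² = o² + Y*o)
r(I) = -7 (r(I) = -5 - 2 = -7)
(c(6, 5) + (24 + s(0)))*(211 + (r(1) + 7)*(-2)) = (5*(6 + 5) + (24 + 0²))*(211 + (-7 + 7)*(-2)) = (5*11 + (24 + 0))*(211 + 0*(-2)) = (55 + 24)*(211 + 0) = 79*211 = 16669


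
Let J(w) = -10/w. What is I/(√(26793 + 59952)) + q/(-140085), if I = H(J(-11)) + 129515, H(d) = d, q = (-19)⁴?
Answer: -130321/140085 + 284935*√86745/190839 ≈ 438.81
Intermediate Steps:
q = 130321
I = 1424675/11 (I = -10/(-11) + 129515 = -10*(-1/11) + 129515 = 10/11 + 129515 = 1424675/11 ≈ 1.2952e+5)
I/(√(26793 + 59952)) + q/(-140085) = 1424675/(11*(√(26793 + 59952))) + 130321/(-140085) = 1424675/(11*(√86745)) + 130321*(-1/140085) = 1424675*(√86745/86745)/11 - 130321/140085 = 284935*√86745/190839 - 130321/140085 = -130321/140085 + 284935*√86745/190839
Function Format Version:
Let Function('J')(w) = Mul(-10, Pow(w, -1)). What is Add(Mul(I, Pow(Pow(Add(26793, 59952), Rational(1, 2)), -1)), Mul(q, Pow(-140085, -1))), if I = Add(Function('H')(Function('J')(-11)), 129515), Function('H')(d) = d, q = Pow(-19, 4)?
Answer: Add(Rational(-130321, 140085), Mul(Rational(284935, 190839), Pow(86745, Rational(1, 2)))) ≈ 438.81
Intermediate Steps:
q = 130321
I = Rational(1424675, 11) (I = Add(Mul(-10, Pow(-11, -1)), 129515) = Add(Mul(-10, Rational(-1, 11)), 129515) = Add(Rational(10, 11), 129515) = Rational(1424675, 11) ≈ 1.2952e+5)
Add(Mul(I, Pow(Pow(Add(26793, 59952), Rational(1, 2)), -1)), Mul(q, Pow(-140085, -1))) = Add(Mul(Rational(1424675, 11), Pow(Pow(Add(26793, 59952), Rational(1, 2)), -1)), Mul(130321, Pow(-140085, -1))) = Add(Mul(Rational(1424675, 11), Pow(Pow(86745, Rational(1, 2)), -1)), Mul(130321, Rational(-1, 140085))) = Add(Mul(Rational(1424675, 11), Mul(Rational(1, 86745), Pow(86745, Rational(1, 2)))), Rational(-130321, 140085)) = Add(Mul(Rational(284935, 190839), Pow(86745, Rational(1, 2))), Rational(-130321, 140085)) = Add(Rational(-130321, 140085), Mul(Rational(284935, 190839), Pow(86745, Rational(1, 2))))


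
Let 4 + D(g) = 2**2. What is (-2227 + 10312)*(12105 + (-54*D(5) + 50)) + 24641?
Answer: 98297816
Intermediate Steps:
D(g) = 0 (D(g) = -4 + 2**2 = -4 + 4 = 0)
(-2227 + 10312)*(12105 + (-54*D(5) + 50)) + 24641 = (-2227 + 10312)*(12105 + (-54*0 + 50)) + 24641 = 8085*(12105 + (0 + 50)) + 24641 = 8085*(12105 + 50) + 24641 = 8085*12155 + 24641 = 98273175 + 24641 = 98297816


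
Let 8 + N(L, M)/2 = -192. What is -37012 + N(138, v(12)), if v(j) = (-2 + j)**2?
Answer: -37412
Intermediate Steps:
N(L, M) = -400 (N(L, M) = -16 + 2*(-192) = -16 - 384 = -400)
-37012 + N(138, v(12)) = -37012 - 400 = -37412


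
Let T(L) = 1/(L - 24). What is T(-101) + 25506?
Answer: 3188249/125 ≈ 25506.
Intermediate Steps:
T(L) = 1/(-24 + L)
T(-101) + 25506 = 1/(-24 - 101) + 25506 = 1/(-125) + 25506 = -1/125 + 25506 = 3188249/125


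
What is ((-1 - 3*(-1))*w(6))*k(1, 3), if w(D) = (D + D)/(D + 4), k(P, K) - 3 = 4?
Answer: 84/5 ≈ 16.800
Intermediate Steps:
k(P, K) = 7 (k(P, K) = 3 + 4 = 7)
w(D) = 2*D/(4 + D) (w(D) = (2*D)/(4 + D) = 2*D/(4 + D))
((-1 - 3*(-1))*w(6))*k(1, 3) = ((-1 - 3*(-1))*(2*6/(4 + 6)))*7 = ((-1 + 3)*(2*6/10))*7 = (2*(2*6*(⅒)))*7 = (2*(6/5))*7 = (12/5)*7 = 84/5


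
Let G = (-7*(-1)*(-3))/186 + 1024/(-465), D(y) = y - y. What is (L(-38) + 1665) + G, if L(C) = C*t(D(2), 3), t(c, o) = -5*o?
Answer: 2076397/930 ≈ 2232.7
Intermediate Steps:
D(y) = 0
G = -2153/930 (G = (7*(-3))*(1/186) + 1024*(-1/465) = -21*1/186 - 1024/465 = -7/62 - 1024/465 = -2153/930 ≈ -2.3151)
L(C) = -15*C (L(C) = C*(-5*3) = C*(-15) = -15*C)
(L(-38) + 1665) + G = (-15*(-38) + 1665) - 2153/930 = (570 + 1665) - 2153/930 = 2235 - 2153/930 = 2076397/930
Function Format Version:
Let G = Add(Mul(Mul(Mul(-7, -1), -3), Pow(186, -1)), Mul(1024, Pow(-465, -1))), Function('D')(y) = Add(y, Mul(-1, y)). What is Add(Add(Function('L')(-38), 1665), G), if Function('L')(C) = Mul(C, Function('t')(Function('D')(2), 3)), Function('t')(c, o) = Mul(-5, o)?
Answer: Rational(2076397, 930) ≈ 2232.7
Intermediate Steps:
Function('D')(y) = 0
G = Rational(-2153, 930) (G = Add(Mul(Mul(7, -3), Rational(1, 186)), Mul(1024, Rational(-1, 465))) = Add(Mul(-21, Rational(1, 186)), Rational(-1024, 465)) = Add(Rational(-7, 62), Rational(-1024, 465)) = Rational(-2153, 930) ≈ -2.3151)
Function('L')(C) = Mul(-15, C) (Function('L')(C) = Mul(C, Mul(-5, 3)) = Mul(C, -15) = Mul(-15, C))
Add(Add(Function('L')(-38), 1665), G) = Add(Add(Mul(-15, -38), 1665), Rational(-2153, 930)) = Add(Add(570, 1665), Rational(-2153, 930)) = Add(2235, Rational(-2153, 930)) = Rational(2076397, 930)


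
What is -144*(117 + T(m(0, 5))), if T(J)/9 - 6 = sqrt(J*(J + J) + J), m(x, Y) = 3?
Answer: -24624 - 1296*sqrt(21) ≈ -30563.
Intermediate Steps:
T(J) = 54 + 9*sqrt(J + 2*J**2) (T(J) = 54 + 9*sqrt(J*(J + J) + J) = 54 + 9*sqrt(J*(2*J) + J) = 54 + 9*sqrt(2*J**2 + J) = 54 + 9*sqrt(J + 2*J**2))
-144*(117 + T(m(0, 5))) = -144*(117 + (54 + 9*sqrt(3*(1 + 2*3)))) = -144*(117 + (54 + 9*sqrt(3*(1 + 6)))) = -144*(117 + (54 + 9*sqrt(3*7))) = -144*(117 + (54 + 9*sqrt(21))) = -144*(171 + 9*sqrt(21)) = -24624 - 1296*sqrt(21)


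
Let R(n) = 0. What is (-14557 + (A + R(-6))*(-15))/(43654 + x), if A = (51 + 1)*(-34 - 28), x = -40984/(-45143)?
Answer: 1525968829/1970713506 ≈ 0.77432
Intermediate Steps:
x = 40984/45143 (x = -40984*(-1/45143) = 40984/45143 ≈ 0.90787)
A = -3224 (A = 52*(-62) = -3224)
(-14557 + (A + R(-6))*(-15))/(43654 + x) = (-14557 + (-3224 + 0)*(-15))/(43654 + 40984/45143) = (-14557 - 3224*(-15))/(1970713506/45143) = (-14557 + 48360)*(45143/1970713506) = 33803*(45143/1970713506) = 1525968829/1970713506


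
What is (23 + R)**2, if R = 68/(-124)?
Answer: 484416/961 ≈ 504.07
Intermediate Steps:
R = -17/31 (R = 68*(-1/124) = -17/31 ≈ -0.54839)
(23 + R)**2 = (23 - 17/31)**2 = (696/31)**2 = 484416/961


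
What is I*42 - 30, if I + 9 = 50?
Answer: 1692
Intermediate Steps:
I = 41 (I = -9 + 50 = 41)
I*42 - 30 = 41*42 - 30 = 1722 - 30 = 1692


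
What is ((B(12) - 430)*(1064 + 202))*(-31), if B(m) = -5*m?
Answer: 19230540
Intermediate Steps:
((B(12) - 430)*(1064 + 202))*(-31) = ((-5*12 - 430)*(1064 + 202))*(-31) = ((-60 - 430)*1266)*(-31) = -490*1266*(-31) = -620340*(-31) = 19230540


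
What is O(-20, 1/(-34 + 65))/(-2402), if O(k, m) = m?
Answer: -1/74462 ≈ -1.3430e-5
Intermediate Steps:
O(-20, 1/(-34 + 65))/(-2402) = 1/((-34 + 65)*(-2402)) = -1/2402/31 = (1/31)*(-1/2402) = -1/74462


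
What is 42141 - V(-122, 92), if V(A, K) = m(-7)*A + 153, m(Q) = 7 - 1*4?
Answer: 42354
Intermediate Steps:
m(Q) = 3 (m(Q) = 7 - 4 = 3)
V(A, K) = 153 + 3*A (V(A, K) = 3*A + 153 = 153 + 3*A)
42141 - V(-122, 92) = 42141 - (153 + 3*(-122)) = 42141 - (153 - 366) = 42141 - 1*(-213) = 42141 + 213 = 42354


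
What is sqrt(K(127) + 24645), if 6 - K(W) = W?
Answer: 2*sqrt(6131) ≈ 156.60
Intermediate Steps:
K(W) = 6 - W
sqrt(K(127) + 24645) = sqrt((6 - 1*127) + 24645) = sqrt((6 - 127) + 24645) = sqrt(-121 + 24645) = sqrt(24524) = 2*sqrt(6131)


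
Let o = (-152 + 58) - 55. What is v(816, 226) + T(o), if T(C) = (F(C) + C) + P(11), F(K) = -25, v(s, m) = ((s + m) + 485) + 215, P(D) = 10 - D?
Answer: 1567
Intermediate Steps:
v(s, m) = 700 + m + s (v(s, m) = ((m + s) + 485) + 215 = (485 + m + s) + 215 = 700 + m + s)
o = -149 (o = -94 - 55 = -149)
T(C) = -26 + C (T(C) = (-25 + C) + (10 - 1*11) = (-25 + C) + (10 - 11) = (-25 + C) - 1 = -26 + C)
v(816, 226) + T(o) = (700 + 226 + 816) + (-26 - 149) = 1742 - 175 = 1567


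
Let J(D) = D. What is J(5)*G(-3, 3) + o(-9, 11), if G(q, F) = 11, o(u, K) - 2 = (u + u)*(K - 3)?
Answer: -87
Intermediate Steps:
o(u, K) = 2 + 2*u*(-3 + K) (o(u, K) = 2 + (u + u)*(K - 3) = 2 + (2*u)*(-3 + K) = 2 + 2*u*(-3 + K))
J(5)*G(-3, 3) + o(-9, 11) = 5*11 + (2 - 6*(-9) + 2*11*(-9)) = 55 + (2 + 54 - 198) = 55 - 142 = -87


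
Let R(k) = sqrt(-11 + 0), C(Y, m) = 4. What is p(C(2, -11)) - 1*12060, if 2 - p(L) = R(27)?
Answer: -12058 - I*sqrt(11) ≈ -12058.0 - 3.3166*I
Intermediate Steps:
R(k) = I*sqrt(11) (R(k) = sqrt(-11) = I*sqrt(11))
p(L) = 2 - I*sqrt(11)
p(C(2, -11)) - 1*12060 = (2 - I*sqrt(11)) - 1*12060 = (2 - I*sqrt(11)) - 12060 = -12058 - I*sqrt(11)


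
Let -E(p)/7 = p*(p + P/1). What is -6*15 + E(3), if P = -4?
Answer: -69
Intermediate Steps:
E(p) = -7*p*(-4 + p) (E(p) = -7*p*(p - 4/1) = -7*p*(p - 4*1) = -7*p*(p - 4) = -7*p*(-4 + p))
-6*15 + E(3) = -6*15 + 7*3*(4 - 1*3) = -90 + 7*3*(4 - 3) = -90 + 7*3*1 = -90 + 21 = -69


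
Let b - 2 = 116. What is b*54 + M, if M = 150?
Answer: 6522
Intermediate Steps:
b = 118 (b = 2 + 116 = 118)
b*54 + M = 118*54 + 150 = 6372 + 150 = 6522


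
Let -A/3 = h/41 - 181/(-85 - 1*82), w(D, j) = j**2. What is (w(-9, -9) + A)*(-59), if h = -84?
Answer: -33891252/6847 ≈ -4949.8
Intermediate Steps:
A = 19821/6847 (A = -3*(-84/41 - 181/(-85 - 1*82)) = -3*(-84*1/41 - 181/(-85 - 82)) = -3*(-84/41 - 181/(-167)) = -3*(-84/41 - 181*(-1/167)) = -3*(-84/41 + 181/167) = -3*(-6607/6847) = 19821/6847 ≈ 2.8948)
(w(-9, -9) + A)*(-59) = ((-9)**2 + 19821/6847)*(-59) = (81 + 19821/6847)*(-59) = (574428/6847)*(-59) = -33891252/6847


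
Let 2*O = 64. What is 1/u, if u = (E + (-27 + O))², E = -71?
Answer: 1/4356 ≈ 0.00022957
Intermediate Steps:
O = 32 (O = (½)*64 = 32)
u = 4356 (u = (-71 + (-27 + 32))² = (-71 + 5)² = (-66)² = 4356)
1/u = 1/4356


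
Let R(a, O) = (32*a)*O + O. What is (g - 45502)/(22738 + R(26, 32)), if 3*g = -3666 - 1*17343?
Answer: -52505/49394 ≈ -1.0630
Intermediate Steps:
R(a, O) = O + 32*O*a (R(a, O) = 32*O*a + O = O + 32*O*a)
g = -7003 (g = (-3666 - 1*17343)/3 = (-3666 - 17343)/3 = (⅓)*(-21009) = -7003)
(g - 45502)/(22738 + R(26, 32)) = (-7003 - 45502)/(22738 + 32*(1 + 32*26)) = -52505/(22738 + 32*(1 + 832)) = -52505/(22738 + 32*833) = -52505/(22738 + 26656) = -52505/49394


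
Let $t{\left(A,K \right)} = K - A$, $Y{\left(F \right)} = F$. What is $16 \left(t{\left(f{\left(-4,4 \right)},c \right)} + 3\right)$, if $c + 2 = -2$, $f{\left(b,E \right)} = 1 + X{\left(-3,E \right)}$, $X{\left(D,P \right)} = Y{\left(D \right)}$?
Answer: $16$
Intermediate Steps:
$X{\left(D,P \right)} = D$
$f{\left(b,E \right)} = -2$ ($f{\left(b,E \right)} = 1 - 3 = -2$)
$c = -4$ ($c = -2 - 2 = -4$)
$16 \left(t{\left(f{\left(-4,4 \right)},c \right)} + 3\right) = 16 \left(\left(-4 - -2\right) + 3\right) = 16 \left(\left(-4 + 2\right) + 3\right) = 16 \left(-2 + 3\right) = 16 \cdot 1 = 16$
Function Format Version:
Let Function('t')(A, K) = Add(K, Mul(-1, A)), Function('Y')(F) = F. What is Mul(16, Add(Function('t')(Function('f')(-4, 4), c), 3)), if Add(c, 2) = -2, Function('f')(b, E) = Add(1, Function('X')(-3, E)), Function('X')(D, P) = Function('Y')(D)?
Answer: 16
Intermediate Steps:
Function('X')(D, P) = D
Function('f')(b, E) = -2 (Function('f')(b, E) = Add(1, -3) = -2)
c = -4 (c = Add(-2, -2) = -4)
Mul(16, Add(Function('t')(Function('f')(-4, 4), c), 3)) = Mul(16, Add(Add(-4, Mul(-1, -2)), 3)) = Mul(16, Add(Add(-4, 2), 3)) = Mul(16, Add(-2, 3)) = Mul(16, 1) = 16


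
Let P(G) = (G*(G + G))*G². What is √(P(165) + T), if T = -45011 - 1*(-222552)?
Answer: √1482578791 ≈ 38504.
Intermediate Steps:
P(G) = 2*G⁴ (P(G) = (G*(2*G))*G² = (2*G²)*G² = 2*G⁴)
T = 177541 (T = -45011 + 222552 = 177541)
√(P(165) + T) = √(2*165⁴ + 177541) = √(2*741200625 + 177541) = √(1482401250 + 177541) = √1482578791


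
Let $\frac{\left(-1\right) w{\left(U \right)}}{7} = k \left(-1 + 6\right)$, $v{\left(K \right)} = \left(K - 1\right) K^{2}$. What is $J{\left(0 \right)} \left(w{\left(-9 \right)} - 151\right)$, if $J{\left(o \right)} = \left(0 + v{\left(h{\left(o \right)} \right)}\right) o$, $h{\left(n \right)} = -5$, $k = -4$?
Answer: $0$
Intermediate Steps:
$v{\left(K \right)} = K^{2} \left(-1 + K\right)$ ($v{\left(K \right)} = \left(K - 1\right) K^{2} = \left(-1 + K\right) K^{2} = K^{2} \left(-1 + K\right)$)
$w{\left(U \right)} = 140$ ($w{\left(U \right)} = - 7 \left(- 4 \left(-1 + 6\right)\right) = - 7 \left(\left(-4\right) 5\right) = \left(-7\right) \left(-20\right) = 140$)
$J{\left(o \right)} = - 150 o$ ($J{\left(o \right)} = \left(0 + \left(-5\right)^{2} \left(-1 - 5\right)\right) o = \left(0 + 25 \left(-6\right)\right) o = \left(0 - 150\right) o = - 150 o$)
$J{\left(0 \right)} \left(w{\left(-9 \right)} - 151\right) = \left(-150\right) 0 \left(140 - 151\right) = 0 \left(-11\right) = 0$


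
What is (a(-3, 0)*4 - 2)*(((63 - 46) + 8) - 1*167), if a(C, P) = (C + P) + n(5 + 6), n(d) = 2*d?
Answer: -10508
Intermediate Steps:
a(C, P) = 22 + C + P (a(C, P) = (C + P) + 2*(5 + 6) = (C + P) + 2*11 = (C + P) + 22 = 22 + C + P)
(a(-3, 0)*4 - 2)*(((63 - 46) + 8) - 1*167) = ((22 - 3 + 0)*4 - 2)*(((63 - 46) + 8) - 1*167) = (19*4 - 2)*((17 + 8) - 167) = (76 - 2)*(25 - 167) = 74*(-142) = -10508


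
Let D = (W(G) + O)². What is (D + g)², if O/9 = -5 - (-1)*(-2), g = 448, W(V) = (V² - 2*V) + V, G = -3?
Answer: 9296401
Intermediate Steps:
W(V) = V² - V
O = -63 (O = 9*(-5 - (-1)*(-2)) = 9*(-5 - 1*2) = 9*(-5 - 2) = 9*(-7) = -63)
D = 2601 (D = (-3*(-1 - 3) - 63)² = (-3*(-4) - 63)² = (12 - 63)² = (-51)² = 2601)
(D + g)² = (2601 + 448)² = 3049² = 9296401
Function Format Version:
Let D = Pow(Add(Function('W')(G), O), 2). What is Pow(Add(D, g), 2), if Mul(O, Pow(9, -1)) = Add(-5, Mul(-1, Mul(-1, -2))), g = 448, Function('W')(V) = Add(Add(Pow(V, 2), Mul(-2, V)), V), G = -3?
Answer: 9296401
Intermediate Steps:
Function('W')(V) = Add(Pow(V, 2), Mul(-1, V))
O = -63 (O = Mul(9, Add(-5, Mul(-1, Mul(-1, -2)))) = Mul(9, Add(-5, Mul(-1, 2))) = Mul(9, Add(-5, -2)) = Mul(9, -7) = -63)
D = 2601 (D = Pow(Add(Mul(-3, Add(-1, -3)), -63), 2) = Pow(Add(Mul(-3, -4), -63), 2) = Pow(Add(12, -63), 2) = Pow(-51, 2) = 2601)
Pow(Add(D, g), 2) = Pow(Add(2601, 448), 2) = Pow(3049, 2) = 9296401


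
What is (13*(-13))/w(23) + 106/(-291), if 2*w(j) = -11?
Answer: 97192/3201 ≈ 30.363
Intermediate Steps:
w(j) = -11/2 (w(j) = (½)*(-11) = -11/2)
(13*(-13))/w(23) + 106/(-291) = (13*(-13))/(-11/2) + 106/(-291) = -169*(-2/11) + 106*(-1/291) = 338/11 - 106/291 = 97192/3201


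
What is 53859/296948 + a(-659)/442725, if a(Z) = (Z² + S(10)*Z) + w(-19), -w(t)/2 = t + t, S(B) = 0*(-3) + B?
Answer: 50289760297/43822101100 ≈ 1.1476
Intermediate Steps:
S(B) = B (S(B) = 0 + B = B)
w(t) = -4*t (w(t) = -2*(t + t) = -4*t)
a(Z) = 76 + Z² + 10*Z (a(Z) = (Z² + 10*Z) - 4*(-19) = (Z² + 10*Z) + 76 = 76 + Z² + 10*Z)
53859/296948 + a(-659)/442725 = 53859/296948 + (76 + (-659)² + 10*(-659))/442725 = 53859*(1/296948) + (76 + 434281 - 6590)*(1/442725) = 53859/296948 + 427767*(1/442725) = 53859/296948 + 142589/147575 = 50289760297/43822101100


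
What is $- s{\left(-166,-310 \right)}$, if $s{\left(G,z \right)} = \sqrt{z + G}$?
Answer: $- 2 i \sqrt{119} \approx - 21.817 i$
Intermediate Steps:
$s{\left(G,z \right)} = \sqrt{G + z}$
$- s{\left(-166,-310 \right)} = - \sqrt{-166 - 310} = - \sqrt{-476} = - 2 i \sqrt{119}$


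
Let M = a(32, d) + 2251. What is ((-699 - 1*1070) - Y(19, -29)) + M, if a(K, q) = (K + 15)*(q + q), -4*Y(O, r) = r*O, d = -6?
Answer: -879/4 ≈ -219.75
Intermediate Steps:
Y(O, r) = -O*r/4 (Y(O, r) = -r*O/4 = -O*r/4)
a(K, q) = 2*q*(15 + K) (a(K, q) = (15 + K)*(2*q) = 2*q*(15 + K))
M = 1687 (M = 2*(-6)*(15 + 32) + 2251 = 2*(-6)*47 + 2251 = -564 + 2251 = 1687)
((-699 - 1*1070) - Y(19, -29)) + M = ((-699 - 1*1070) - (-1)*19*(-29)/4) + 1687 = ((-699 - 1070) - 1*551/4) + 1687 = (-1769 - 551/4) + 1687 = -7627/4 + 1687 = -879/4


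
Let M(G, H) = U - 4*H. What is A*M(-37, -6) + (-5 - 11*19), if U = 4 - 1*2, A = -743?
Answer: -19532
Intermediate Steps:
U = 2 (U = 4 - 2 = 2)
M(G, H) = 2 - 4*H
A*M(-37, -6) + (-5 - 11*19) = -743*(2 - 4*(-6)) + (-5 - 11*19) = -743*(2 + 24) + (-5 - 209) = -743*26 - 214 = -19318 - 214 = -19532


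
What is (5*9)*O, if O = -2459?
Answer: -110655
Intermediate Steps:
(5*9)*O = (5*9)*(-2459) = 45*(-2459) = -110655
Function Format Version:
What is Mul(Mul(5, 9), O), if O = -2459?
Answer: -110655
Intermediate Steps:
Mul(Mul(5, 9), O) = Mul(Mul(5, 9), -2459) = Mul(45, -2459) = -110655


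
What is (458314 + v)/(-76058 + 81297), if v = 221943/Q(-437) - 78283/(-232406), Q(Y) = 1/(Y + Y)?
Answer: -44975178364125/1217575034 ≈ -36938.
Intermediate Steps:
Q(Y) = 1/(2*Y)
v = -45081693287609/232406 (v = 221943/(((1/2)/(-437))) - 78283/(-232406) = 221943/(((1/2)*(-1/437))) - 78283*(-1/232406) = 221943/(-1/874) + 78283/232406 = 221943*(-874) + 78283/232406 = -193978182 + 78283/232406 = -45081693287609/232406 ≈ -1.9398e+8)
(458314 + v)/(-76058 + 81297) = (458314 - 45081693287609/232406)/(-76058 + 81297) = -44975178364125/232406/5239 = -44975178364125/232406*1/5239 = -44975178364125/1217575034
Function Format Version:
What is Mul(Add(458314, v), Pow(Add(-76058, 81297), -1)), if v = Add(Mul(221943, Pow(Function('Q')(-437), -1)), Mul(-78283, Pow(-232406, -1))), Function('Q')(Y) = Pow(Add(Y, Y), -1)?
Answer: Rational(-44975178364125, 1217575034) ≈ -36938.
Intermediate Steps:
Function('Q')(Y) = Mul(Rational(1, 2), Pow(Y, -1)) (Function('Q')(Y) = Pow(Mul(2, Y), -1) = Mul(Rational(1, 2), Pow(Y, -1)))
v = Rational(-45081693287609, 232406) (v = Add(Mul(221943, Pow(Mul(Rational(1, 2), Pow(-437, -1)), -1)), Mul(-78283, Pow(-232406, -1))) = Add(Mul(221943, Pow(Mul(Rational(1, 2), Rational(-1, 437)), -1)), Mul(-78283, Rational(-1, 232406))) = Add(Mul(221943, Pow(Rational(-1, 874), -1)), Rational(78283, 232406)) = Add(Mul(221943, -874), Rational(78283, 232406)) = Add(-193978182, Rational(78283, 232406)) = Rational(-45081693287609, 232406) ≈ -1.9398e+8)
Mul(Add(458314, v), Pow(Add(-76058, 81297), -1)) = Mul(Add(458314, Rational(-45081693287609, 232406)), Pow(Add(-76058, 81297), -1)) = Mul(Rational(-44975178364125, 232406), Pow(5239, -1)) = Mul(Rational(-44975178364125, 232406), Rational(1, 5239)) = Rational(-44975178364125, 1217575034)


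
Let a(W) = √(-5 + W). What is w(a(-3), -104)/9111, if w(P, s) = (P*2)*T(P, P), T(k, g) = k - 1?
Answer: -16/9111 - 4*I*√2/9111 ≈ -0.0017561 - 0.00062088*I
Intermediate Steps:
T(k, g) = -1 + k
w(P, s) = 2*P*(-1 + P) (w(P, s) = (P*2)*(-1 + P) = (2*P)*(-1 + P) = 2*P*(-1 + P))
w(a(-3), -104)/9111 = (2*√(-5 - 3)*(-1 + √(-5 - 3)))/9111 = (2*√(-8)*(-1 + √(-8)))*(1/9111) = (2*(2*I*√2)*(-1 + 2*I*√2))*(1/9111) = (4*I*√2*(-1 + 2*I*√2))*(1/9111) = 4*I*√2*(-1 + 2*I*√2)/9111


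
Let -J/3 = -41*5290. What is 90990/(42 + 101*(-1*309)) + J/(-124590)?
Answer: -117095837/14381839 ≈ -8.1419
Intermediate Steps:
J = 650670 (J = -(-123)*5290 = -3*(-216890) = 650670)
90990/(42 + 101*(-1*309)) + J/(-124590) = 90990/(42 + 101*(-1*309)) + 650670/(-124590) = 90990/(42 + 101*(-309)) + 650670*(-1/124590) = 90990/(42 - 31209) - 21689/4153 = 90990/(-31167) - 21689/4153 = 90990*(-1/31167) - 21689/4153 = -10110/3463 - 21689/4153 = -117095837/14381839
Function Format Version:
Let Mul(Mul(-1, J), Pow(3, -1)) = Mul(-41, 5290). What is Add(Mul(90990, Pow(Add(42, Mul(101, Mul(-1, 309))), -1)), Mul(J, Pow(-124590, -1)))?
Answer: Rational(-117095837, 14381839) ≈ -8.1419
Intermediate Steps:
J = 650670 (J = Mul(-3, Mul(-41, 5290)) = Mul(-3, -216890) = 650670)
Add(Mul(90990, Pow(Add(42, Mul(101, Mul(-1, 309))), -1)), Mul(J, Pow(-124590, -1))) = Add(Mul(90990, Pow(Add(42, Mul(101, Mul(-1, 309))), -1)), Mul(650670, Pow(-124590, -1))) = Add(Mul(90990, Pow(Add(42, Mul(101, -309)), -1)), Mul(650670, Rational(-1, 124590))) = Add(Mul(90990, Pow(Add(42, -31209), -1)), Rational(-21689, 4153)) = Add(Mul(90990, Pow(-31167, -1)), Rational(-21689, 4153)) = Add(Mul(90990, Rational(-1, 31167)), Rational(-21689, 4153)) = Add(Rational(-10110, 3463), Rational(-21689, 4153)) = Rational(-117095837, 14381839)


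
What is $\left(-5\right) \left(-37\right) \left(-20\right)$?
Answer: $-3700$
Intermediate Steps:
$\left(-5\right) \left(-37\right) \left(-20\right) = 185 \left(-20\right) = -3700$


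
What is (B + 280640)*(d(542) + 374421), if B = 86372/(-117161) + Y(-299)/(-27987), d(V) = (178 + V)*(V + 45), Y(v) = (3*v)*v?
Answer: 22225453842963882261/99363179 ≈ 2.2368e+11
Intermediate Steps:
Y(v) = 3*v**2
d(V) = (45 + V)*(178 + V) (d(V) = (178 + V)*(45 + V) = (45 + V)*(178 + V))
B = -1025461359/99363179 (B = 86372/(-117161) + (3*(-299)**2)/(-27987) = 86372*(-1/117161) + (3*89401)*(-1/27987) = -7852/10651 + 268203*(-1/27987) = -7852/10651 - 89401/9329 = -1025461359/99363179 ≈ -10.320)
(B + 280640)*(d(542) + 374421) = (-1025461359/99363179 + 280640)*((8010 + 542**2 + 223*542) + 374421) = 27884257093201*((8010 + 293764 + 120866) + 374421)/99363179 = 27884257093201*(422640 + 374421)/99363179 = (27884257093201/99363179)*797061 = 22225453842963882261/99363179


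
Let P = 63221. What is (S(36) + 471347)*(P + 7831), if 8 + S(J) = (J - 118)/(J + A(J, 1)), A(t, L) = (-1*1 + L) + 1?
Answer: 1239108582972/37 ≈ 3.3489e+10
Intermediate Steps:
A(t, L) = L (A(t, L) = (-1 + L) + 1 = L)
S(J) = -8 + (-118 + J)/(1 + J) (S(J) = -8 + (J - 118)/(J + 1) = -8 + (-118 + J)/(1 + J))
(S(36) + 471347)*(P + 7831) = (7*(-18 - 1*36)/(1 + 36) + 471347)*(63221 + 7831) = (7*(-18 - 36)/37 + 471347)*71052 = (7*(1/37)*(-54) + 471347)*71052 = (-378/37 + 471347)*71052 = (17439461/37)*71052 = 1239108582972/37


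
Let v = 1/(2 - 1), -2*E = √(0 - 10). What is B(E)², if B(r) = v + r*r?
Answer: 9/4 ≈ 2.2500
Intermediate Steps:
E = -I*√10/2 (E = -√(0 - 10)/2 = -I*√10/2 ≈ -1.5811*I)
v = 1 (v = 1/1 = 1)
B(r) = 1 + r² (B(r) = 1 + r*r = 1 + r²)
B(E)² = (1 + (-I*√10/2)²)² = (1 - 5/2)² = (-3/2)² = 9/4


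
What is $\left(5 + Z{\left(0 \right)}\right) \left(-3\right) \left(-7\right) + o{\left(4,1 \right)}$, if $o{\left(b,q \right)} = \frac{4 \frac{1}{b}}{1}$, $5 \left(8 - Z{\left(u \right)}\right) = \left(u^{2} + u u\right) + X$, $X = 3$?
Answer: $\frac{1307}{5} \approx 261.4$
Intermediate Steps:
$Z{\left(u \right)} = \frac{37}{5} - \frac{2 u^{2}}{5}$ ($Z{\left(u \right)} = 8 - \frac{\left(u^{2} + u u\right) + 3}{5} = 8 - \frac{\left(u^{2} + u^{2}\right) + 3}{5} = 8 - \frac{2 u^{2} + 3}{5} = 8 - \frac{3 + 2 u^{2}}{5} = 8 - \left(\frac{3}{5} + \frac{2 u^{2}}{5}\right) = \frac{37}{5} - \frac{2 u^{2}}{5}$)
$o{\left(b,q \right)} = \frac{4}{b}$ ($o{\left(b,q \right)} = \frac{4}{b} 1 = \frac{4}{b}$)
$\left(5 + Z{\left(0 \right)}\right) \left(-3\right) \left(-7\right) + o{\left(4,1 \right)} = \left(5 + \left(\frac{37}{5} - \frac{2 \cdot 0^{2}}{5}\right)\right) \left(-3\right) \left(-7\right) + \frac{4}{4} = \left(5 + \left(\frac{37}{5} - 0\right)\right) \left(-3\right) \left(-7\right) + 4 \cdot \frac{1}{4} = \left(5 + \left(\frac{37}{5} + 0\right)\right) \left(-3\right) \left(-7\right) + 1 = \left(5 + \frac{37}{5}\right) \left(-3\right) \left(-7\right) + 1 = \frac{62}{5} \left(-3\right) \left(-7\right) + 1 = \left(- \frac{186}{5}\right) \left(-7\right) + 1 = \frac{1302}{5} + 1 = \frac{1307}{5}$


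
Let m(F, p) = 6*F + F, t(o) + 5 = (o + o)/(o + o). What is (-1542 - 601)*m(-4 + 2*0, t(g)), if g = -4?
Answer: 60004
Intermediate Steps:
t(o) = -4 (t(o) = -5 + (o + o)/(o + o) = -5 + (2*o)/((2*o)) = -5 + (2*o)*(1/(2*o)) = -5 + 1 = -4)
m(F, p) = 7*F
(-1542 - 601)*m(-4 + 2*0, t(g)) = (-1542 - 601)*(7*(-4 + 2*0)) = -15001*(-4 + 0) = -15001*(-4) = -2143*(-28) = 60004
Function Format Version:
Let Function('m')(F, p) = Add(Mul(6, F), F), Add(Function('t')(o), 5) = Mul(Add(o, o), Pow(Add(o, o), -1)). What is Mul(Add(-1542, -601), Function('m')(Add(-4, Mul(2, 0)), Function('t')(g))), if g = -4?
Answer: 60004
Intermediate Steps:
Function('t')(o) = -4 (Function('t')(o) = Add(-5, Mul(Add(o, o), Pow(Add(o, o), -1))) = Add(-5, Mul(Mul(2, o), Pow(Mul(2, o), -1))) = Add(-5, Mul(Mul(2, o), Mul(Rational(1, 2), Pow(o, -1)))) = Add(-5, 1) = -4)
Function('m')(F, p) = Mul(7, F)
Mul(Add(-1542, -601), Function('m')(Add(-4, Mul(2, 0)), Function('t')(g))) = Mul(Add(-1542, -601), Mul(7, Add(-4, Mul(2, 0)))) = Mul(-2143, Mul(7, Add(-4, 0))) = Mul(-2143, Mul(7, -4)) = Mul(-2143, -28) = 60004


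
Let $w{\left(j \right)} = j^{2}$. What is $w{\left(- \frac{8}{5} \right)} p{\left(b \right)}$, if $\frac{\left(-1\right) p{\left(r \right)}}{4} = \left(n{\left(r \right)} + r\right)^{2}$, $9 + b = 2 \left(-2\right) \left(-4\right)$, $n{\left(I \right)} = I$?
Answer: $- \frac{50176}{25} \approx -2007.0$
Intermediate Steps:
$b = 7$ ($b = -9 + 2 \left(-2\right) \left(-4\right) = -9 - -16 = -9 + 16 = 7$)
$p{\left(r \right)} = - 16 r^{2}$ ($p{\left(r \right)} = - 4 \left(r + r\right)^{2} = - 4 \left(2 r\right)^{2} = - 4 \cdot 4 r^{2} = - 16 r^{2}$)
$w{\left(- \frac{8}{5} \right)} p{\left(b \right)} = \left(- \frac{8}{5}\right)^{2} \left(- 16 \cdot 7^{2}\right) = \left(\left(-8\right) \frac{1}{5}\right)^{2} \left(\left(-16\right) 49\right) = \left(- \frac{8}{5}\right)^{2} \left(-784\right) = \frac{64}{25} \left(-784\right) = - \frac{50176}{25}$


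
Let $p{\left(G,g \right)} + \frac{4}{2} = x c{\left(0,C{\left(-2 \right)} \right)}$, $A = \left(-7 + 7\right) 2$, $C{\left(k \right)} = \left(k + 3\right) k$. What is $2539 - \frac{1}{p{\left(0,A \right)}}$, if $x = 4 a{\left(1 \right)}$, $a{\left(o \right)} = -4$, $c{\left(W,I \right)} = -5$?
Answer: $\frac{198041}{78} \approx 2539.0$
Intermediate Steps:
$C{\left(k \right)} = k \left(3 + k\right)$ ($C{\left(k \right)} = \left(3 + k\right) k = k \left(3 + k\right)$)
$A = 0$ ($A = 0 \cdot 2 = 0$)
$x = -16$ ($x = 4 \left(-4\right) = -16$)
$p{\left(G,g \right)} = 78$ ($p{\left(G,g \right)} = -2 - -80 = -2 + 80 = 78$)
$2539 - \frac{1}{p{\left(0,A \right)}} = 2539 - \frac{1}{78} = \frac{198041}{78}$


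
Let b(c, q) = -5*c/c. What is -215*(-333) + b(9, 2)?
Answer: 71590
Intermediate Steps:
b(c, q) = -5 (b(c, q) = -5*1 = -5)
-215*(-333) + b(9, 2) = -215*(-333) - 5 = 71595 - 5 = 71590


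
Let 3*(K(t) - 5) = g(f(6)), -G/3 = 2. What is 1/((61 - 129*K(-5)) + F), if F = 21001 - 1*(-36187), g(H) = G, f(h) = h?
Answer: 1/56862 ≈ 1.7586e-5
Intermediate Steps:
G = -6 (G = -3*2 = -6)
g(H) = -6
K(t) = 3 (K(t) = 5 + (1/3)*(-6) = 5 - 2 = 3)
F = 57188 (F = 21001 + 36187 = 57188)
1/((61 - 129*K(-5)) + F) = 1/((61 - 129*3) + 57188) = 1/((61 - 387) + 57188) = 1/(-326 + 57188) = 1/56862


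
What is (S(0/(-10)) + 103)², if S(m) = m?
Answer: 10609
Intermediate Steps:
(S(0/(-10)) + 103)² = (0/(-10) + 103)² = (0*(-⅒) + 103)² = (0 + 103)² = 103² = 10609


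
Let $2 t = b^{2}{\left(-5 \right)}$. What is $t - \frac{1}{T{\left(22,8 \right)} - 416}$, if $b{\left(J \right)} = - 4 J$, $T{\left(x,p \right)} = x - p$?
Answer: $\frac{80401}{402} \approx 200.0$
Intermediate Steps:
$t = 200$ ($t = \frac{\left(\left(-4\right) \left(-5\right)\right)^{2}}{2} = \frac{20^{2}}{2} = \frac{1}{2} \cdot 400 = 200$)
$t - \frac{1}{T{\left(22,8 \right)} - 416} = 200 - \frac{1}{\left(22 - 8\right) - 416} = 200 - \frac{1}{14 - 416} = 200 - \frac{1}{-402} = 200 - - \frac{1}{402} = 200 + \frac{1}{402} = \frac{80401}{402}$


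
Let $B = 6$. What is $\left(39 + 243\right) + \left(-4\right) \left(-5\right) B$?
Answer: $402$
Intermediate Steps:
$\left(39 + 243\right) + \left(-4\right) \left(-5\right) B = \left(39 + 243\right) + \left(-4\right) \left(-5\right) 6 = 282 + 20 \cdot 6 = 282 + 120 = 402$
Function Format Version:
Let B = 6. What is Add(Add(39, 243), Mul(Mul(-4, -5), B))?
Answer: 402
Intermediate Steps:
Add(Add(39, 243), Mul(Mul(-4, -5), B)) = Add(Add(39, 243), Mul(Mul(-4, -5), 6)) = Add(282, Mul(20, 6)) = Add(282, 120) = 402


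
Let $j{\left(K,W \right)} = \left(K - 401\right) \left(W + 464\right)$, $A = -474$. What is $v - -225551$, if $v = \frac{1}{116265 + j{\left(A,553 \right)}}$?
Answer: $\frac{174488509109}{773610} \approx 2.2555 \cdot 10^{5}$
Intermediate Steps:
$j{\left(K,W \right)} = \left(-401 + K\right) \left(464 + W\right)$
$v = - \frac{1}{773610}$ ($v = \frac{1}{116265 - 889875} = \frac{1}{-773610} = - \frac{1}{773610} \approx -1.2926 \cdot 10^{-6}$)
$v - -225551 = - \frac{1}{773610} - -225551 = - \frac{1}{773610} + 225551 = \frac{174488509109}{773610}$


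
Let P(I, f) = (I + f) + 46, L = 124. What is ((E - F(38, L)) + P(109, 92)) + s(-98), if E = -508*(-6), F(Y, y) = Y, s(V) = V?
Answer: 3159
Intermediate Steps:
P(I, f) = 46 + I + f
E = 3048
((E - F(38, L)) + P(109, 92)) + s(-98) = ((3048 - 1*38) + (46 + 109 + 92)) - 98 = ((3048 - 38) + 247) - 98 = (3010 + 247) - 98 = 3257 - 98 = 3159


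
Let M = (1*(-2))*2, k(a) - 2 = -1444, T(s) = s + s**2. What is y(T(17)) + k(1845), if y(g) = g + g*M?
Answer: -2360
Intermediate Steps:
k(a) = -1442 (k(a) = 2 - 1444 = -1442)
M = -4 (M = -2*2 = -4)
y(g) = -3*g (y(g) = g + g*(-4) = g - 4*g = -3*g)
y(T(17)) + k(1845) = -51*(1 + 17) - 1442 = -51*18 - 1442 = -3*306 - 1442 = -918 - 1442 = -2360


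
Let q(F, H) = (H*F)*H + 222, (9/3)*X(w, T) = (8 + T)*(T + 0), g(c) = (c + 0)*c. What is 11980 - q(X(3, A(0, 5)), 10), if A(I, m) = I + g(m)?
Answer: -15742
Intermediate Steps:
g(c) = c² (g(c) = c*c = c²)
A(I, m) = I + m²
X(w, T) = T*(8 + T)/3 (X(w, T) = ((8 + T)*(T + 0))/3 = ((8 + T)*T)/3 = (T*(8 + T))/3 = T*(8 + T)/3)
q(F, H) = 222 + F*H² (q(F, H) = (F*H)*H + 222 = F*H² + 222 = 222 + F*H²)
11980 - q(X(3, A(0, 5)), 10) = 11980 - (222 + ((0 + 5²)*(8 + (0 + 5²))/3)*10²) = 11980 - (222 + ((0 + 25)*(8 + (0 + 25))/3)*100) = 11980 - (222 + ((⅓)*25*(8 + 25))*100) = 11980 - (222 + ((⅓)*25*33)*100) = 11980 - (222 + 275*100) = 11980 - (222 + 27500) = 11980 - 1*27722 = 11980 - 27722 = -15742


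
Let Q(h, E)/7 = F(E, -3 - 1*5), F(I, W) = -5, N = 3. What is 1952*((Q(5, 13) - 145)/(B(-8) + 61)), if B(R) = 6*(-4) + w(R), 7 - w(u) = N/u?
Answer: -562176/71 ≈ -7918.0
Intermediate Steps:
Q(h, E) = -35 (Q(h, E) = 7*(-5) = -35)
w(u) = 7 - 3/u
B(R) = -17 - 3/R (B(R) = 6*(-4) + (7 - 3/R) = -24 + (7 - 3/R) = -17 - 3/R)
1952*((Q(5, 13) - 145)/(B(-8) + 61)) = 1952*((-35 - 145)/((-17 - 3/(-8)) + 61)) = 1952*(-180/((-17 - 3*(-1/8)) + 61)) = 1952*(-180/((-17 + 3/8) + 61)) = 1952*(-180/(-133/8 + 61)) = 1952*(-180/355/8) = 1952*(-180*8/355) = 1952*(-288/71) = -562176/71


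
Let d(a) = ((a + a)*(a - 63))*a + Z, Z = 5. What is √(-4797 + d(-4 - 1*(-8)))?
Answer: 2*I*√1670 ≈ 81.731*I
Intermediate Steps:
d(a) = 5 + 2*a²*(-63 + a) (d(a) = ((a + a)*(a - 63))*a + 5 = ((2*a)*(-63 + a))*a + 5 = (2*a*(-63 + a))*a + 5 = 2*a²*(-63 + a) + 5 = 5 + 2*a²*(-63 + a))
√(-4797 + d(-4 - 1*(-8))) = √(-4797 + (5 - 126*(-4 - 1*(-8))² + 2*(-4 - 1*(-8))³)) = √(-4797 + (5 - 126*(-4 + 8)² + 2*(-4 + 8)³)) = √(-4797 + (5 - 126*4² + 2*4³)) = √(-4797 + (5 - 126*16 + 2*64)) = √(-4797 + (5 - 2016 + 128)) = √(-4797 - 1883) = √(-6680) = 2*I*√1670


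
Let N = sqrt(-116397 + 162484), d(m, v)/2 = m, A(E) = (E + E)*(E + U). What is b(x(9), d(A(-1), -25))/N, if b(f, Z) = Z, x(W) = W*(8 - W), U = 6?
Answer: -20*sqrt(46087)/46087 ≈ -0.093162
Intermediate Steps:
A(E) = 2*E*(6 + E) (A(E) = (E + E)*(E + 6) = (2*E)*(6 + E) = 2*E*(6 + E))
d(m, v) = 2*m
N = sqrt(46087) ≈ 214.68
b(x(9), d(A(-1), -25))/N = (2*(2*(-1)*(6 - 1)))/(sqrt(46087)) = (2*(2*(-1)*5))*(sqrt(46087)/46087) = (2*(-10))*(sqrt(46087)/46087) = -20*sqrt(46087)/46087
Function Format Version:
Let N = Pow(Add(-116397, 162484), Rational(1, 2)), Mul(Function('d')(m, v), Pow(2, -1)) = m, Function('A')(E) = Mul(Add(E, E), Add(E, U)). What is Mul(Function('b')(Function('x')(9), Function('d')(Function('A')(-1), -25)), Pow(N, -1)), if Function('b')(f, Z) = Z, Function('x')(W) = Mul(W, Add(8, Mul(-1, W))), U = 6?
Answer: Mul(Rational(-20, 46087), Pow(46087, Rational(1, 2))) ≈ -0.093162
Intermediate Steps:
Function('A')(E) = Mul(2, E, Add(6, E)) (Function('A')(E) = Mul(Add(E, E), Add(E, 6)) = Mul(Mul(2, E), Add(6, E)) = Mul(2, E, Add(6, E)))
Function('d')(m, v) = Mul(2, m)
N = Pow(46087, Rational(1, 2)) ≈ 214.68
Mul(Function('b')(Function('x')(9), Function('d')(Function('A')(-1), -25)), Pow(N, -1)) = Mul(Mul(2, Mul(2, -1, Add(6, -1))), Pow(Pow(46087, Rational(1, 2)), -1)) = Mul(Mul(2, Mul(2, -1, 5)), Mul(Rational(1, 46087), Pow(46087, Rational(1, 2)))) = Mul(Mul(2, -10), Mul(Rational(1, 46087), Pow(46087, Rational(1, 2)))) = Mul(-20, Mul(Rational(1, 46087), Pow(46087, Rational(1, 2)))) = Mul(Rational(-20, 46087), Pow(46087, Rational(1, 2)))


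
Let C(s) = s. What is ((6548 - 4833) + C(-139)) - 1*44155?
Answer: -42579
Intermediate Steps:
((6548 - 4833) + C(-139)) - 1*44155 = ((6548 - 4833) - 139) - 1*44155 = (1715 - 139) - 44155 = 1576 - 44155 = -42579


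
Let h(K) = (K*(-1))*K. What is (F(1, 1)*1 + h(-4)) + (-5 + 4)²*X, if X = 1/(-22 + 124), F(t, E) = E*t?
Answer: -1529/102 ≈ -14.990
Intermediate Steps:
h(K) = -K² (h(K) = (-K)*K = -K²)
X = 1/102 ≈ 0.0098039
(F(1, 1)*1 + h(-4)) + (-5 + 4)²*X = ((1*1)*1 - 1*(-4)²) + (-5 + 4)²*(1/102) = (1*1 - 1*16) + (-1)²*(1/102) = (1 - 16) + 1*(1/102) = -15 + 1/102 = -1529/102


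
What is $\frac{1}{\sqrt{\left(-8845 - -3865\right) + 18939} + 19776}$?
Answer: $\frac{6592}{130358739} - \frac{\sqrt{1551}}{130358739} \approx 5.0266 \cdot 10^{-5}$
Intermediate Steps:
$\frac{1}{\sqrt{\left(-8845 - -3865\right) + 18939} + 19776} = \frac{1}{\sqrt{\left(-8845 + 3865\right) + 18939} + 19776} = \frac{1}{\sqrt{-4980 + 18939} + 19776} = \frac{1}{\sqrt{13959} + 19776} = \frac{1}{3 \sqrt{1551} + 19776} = \frac{1}{19776 + 3 \sqrt{1551}}$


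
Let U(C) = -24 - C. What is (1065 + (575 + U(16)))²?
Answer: 2560000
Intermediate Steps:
(1065 + (575 + U(16)))² = (1065 + (575 + (-24 - 1*16)))² = (1065 + (575 + (-24 - 16)))² = (1065 + (575 - 40))² = (1065 + 535)² = 1600² = 2560000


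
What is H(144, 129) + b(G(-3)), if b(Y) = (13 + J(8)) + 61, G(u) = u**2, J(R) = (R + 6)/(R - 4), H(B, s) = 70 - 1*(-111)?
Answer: 517/2 ≈ 258.50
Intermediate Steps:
H(B, s) = 181 (H(B, s) = 70 + 111 = 181)
J(R) = (6 + R)/(-4 + R)
b(Y) = 155/2 (b(Y) = (13 + (6 + 8)/(-4 + 8)) + 61 = (13 + 14/4) + 61 = (13 + (1/4)*14) + 61 = (13 + 7/2) + 61 = 33/2 + 61 = 155/2)
H(144, 129) + b(G(-3)) = 181 + 155/2 = 517/2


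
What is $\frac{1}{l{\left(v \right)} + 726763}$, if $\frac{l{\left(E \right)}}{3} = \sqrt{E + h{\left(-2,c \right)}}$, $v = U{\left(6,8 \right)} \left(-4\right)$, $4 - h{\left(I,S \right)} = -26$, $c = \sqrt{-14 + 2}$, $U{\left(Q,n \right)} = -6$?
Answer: $\frac{726763}{528184457683} - \frac{9 \sqrt{6}}{528184457683} \approx 1.3759 \cdot 10^{-6}$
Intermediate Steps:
$c = 2 i \sqrt{3}$ ($c = \sqrt{-12} = 2 i \sqrt{3} \approx 3.4641 i$)
$h{\left(I,S \right)} = 30$ ($h{\left(I,S \right)} = 4 - -26 = 4 + 26 = 30$)
$v = 24$ ($v = \left(-6\right) \left(-4\right) = 24$)
$l{\left(E \right)} = 3 \sqrt{30 + E}$ ($l{\left(E \right)} = 3 \sqrt{E + 30} = 3 \sqrt{30 + E}$)
$\frac{1}{l{\left(v \right)} + 726763} = \frac{1}{3 \sqrt{30 + 24} + 726763} = \frac{1}{3 \sqrt{54} + 726763} = \frac{1}{3 \cdot 3 \sqrt{6} + 726763} = \frac{1}{9 \sqrt{6} + 726763} = \frac{1}{726763 + 9 \sqrt{6}}$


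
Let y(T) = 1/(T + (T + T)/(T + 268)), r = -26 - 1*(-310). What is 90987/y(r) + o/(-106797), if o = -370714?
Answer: 63702330397493/2456331 ≈ 2.5934e+7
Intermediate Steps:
r = 284 (r = -26 + 310 = 284)
y(T) = 1/(T + 2*T/(268 + T)) (y(T) = 1/(T + (2*T)/(268 + T)) = 1/(T + 2*T/(268 + T)))
90987/y(r) + o/(-106797) = 90987/(((268 + 284)/(284*(270 + 284)))) - 370714/(-106797) = 90987/(((1/284)*552/554)) - 370714*(-1/106797) = 90987/(((1/284)*(1/554)*552)) + 370714/106797 = 90987/(69/19667) + 370714/106797 = 90987*(19667/69) + 370714/106797 = 596480443/23 + 370714/106797 = 63702330397493/2456331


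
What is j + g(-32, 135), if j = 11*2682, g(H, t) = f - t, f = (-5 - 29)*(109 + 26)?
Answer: 24777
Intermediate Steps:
f = -4590 (f = -34*135 = -4590)
g(H, t) = -4590 - t
j = 29502
j + g(-32, 135) = 29502 + (-4590 - 1*135) = 29502 + (-4590 - 135) = 29502 - 4725 = 24777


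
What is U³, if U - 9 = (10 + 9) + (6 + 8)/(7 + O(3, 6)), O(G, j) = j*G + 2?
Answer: 456533000/19683 ≈ 23194.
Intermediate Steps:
O(G, j) = 2 + G*j (O(G, j) = G*j + 2 = 2 + G*j)
U = 770/27 (U = 9 + ((10 + 9) + (6 + 8)/(7 + (2 + 3*6))) = 9 + (19 + 14/(7 + (2 + 18))) = 9 + (19 + 14/(7 + 20)) = 9 + (19 + 14/27) = 9 + 527/27 = 770/27 ≈ 28.519)
U³ = (770/27)³ = 456533000/19683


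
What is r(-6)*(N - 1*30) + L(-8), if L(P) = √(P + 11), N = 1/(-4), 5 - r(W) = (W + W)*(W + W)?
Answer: 16819/4 + √3 ≈ 4206.5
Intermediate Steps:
r(W) = 5 - 4*W² (r(W) = 5 - (W + W)*(W + W) = 5 - 2*W*2*W = 5 - 4*W²)
N = -¼ ≈ -0.25000
L(P) = √(11 + P)
r(-6)*(N - 1*30) + L(-8) = (5 - 4*(-6)²)*(-¼ - 1*30) + √(11 - 8) = (5 - 4*36)*(-¼ - 30) + √3 = (5 - 144)*(-121/4) + √3 = -139*(-121/4) + √3 = 16819/4 + √3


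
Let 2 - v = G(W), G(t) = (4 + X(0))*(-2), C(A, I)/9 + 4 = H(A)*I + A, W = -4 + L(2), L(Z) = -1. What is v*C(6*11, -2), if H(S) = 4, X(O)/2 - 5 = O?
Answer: 14580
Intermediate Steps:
X(O) = 10 + 2*O
W = -5 (W = -4 - 1 = -5)
C(A, I) = -36 + 9*A + 36*I (C(A, I) = -36 + 9*(4*I + A) = -36 + 9*(A + 4*I) = -36 + (9*A + 36*I) = -36 + 9*A + 36*I)
G(t) = -28 (G(t) = (4 + (10 + 2*0))*(-2) = (4 + (10 + 0))*(-2) = (4 + 10)*(-2) = 14*(-2) = -28)
v = 30 (v = 2 - 1*(-28) = 2 + 28 = 30)
v*C(6*11, -2) = 30*(-36 + 9*(6*11) + 36*(-2)) = 30*(-36 + 9*66 - 72) = 30*(-36 + 594 - 72) = 30*486 = 14580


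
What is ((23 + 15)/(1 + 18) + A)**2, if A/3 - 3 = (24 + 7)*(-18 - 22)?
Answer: 13756681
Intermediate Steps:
A = -3711 (A = 9 + 3*((24 + 7)*(-18 - 22)) = 9 + 3*(31*(-40)) = 9 + 3*(-1240) = 9 - 3720 = -3711)
((23 + 15)/(1 + 18) + A)**2 = ((23 + 15)/(1 + 18) - 3711)**2 = (38/19 - 3711)**2 = (38*(1/19) - 3711)**2 = (2 - 3711)**2 = (-3709)**2 = 13756681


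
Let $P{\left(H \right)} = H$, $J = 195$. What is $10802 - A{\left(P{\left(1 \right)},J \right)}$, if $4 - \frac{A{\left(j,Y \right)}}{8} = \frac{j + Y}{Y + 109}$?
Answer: $\frac{204728}{19} \approx 10775.0$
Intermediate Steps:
$A{\left(j,Y \right)} = 32 - \frac{8 \left(Y + j\right)}{109 + Y}$ ($A{\left(j,Y \right)} = 32 - 8 \frac{j + Y}{Y + 109} = 32 - 8 \frac{Y + j}{109 + Y} = 32 - \frac{8 \left(Y + j\right)}{109 + Y}$)
$10802 - A{\left(P{\left(1 \right)},J \right)} = 10802 - \frac{8 \left(436 - 1 + 3 \cdot 195\right)}{109 + 195} = 10802 - \frac{8 \left(436 - 1 + 585\right)}{304} = 10802 - 8 \cdot \frac{1}{304} \cdot 1020 = 10802 - \frac{510}{19} = \frac{204728}{19}$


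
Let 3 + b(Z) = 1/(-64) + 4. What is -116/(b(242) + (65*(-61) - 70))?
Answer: 7424/258177 ≈ 0.028755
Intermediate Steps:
b(Z) = 63/64 (b(Z) = -3 + (1/(-64) + 4) = -3 + (-1/64 + 4) = -3 + 255/64 = 63/64)
-116/(b(242) + (65*(-61) - 70)) = -116/(63/64 + (65*(-61) - 70)) = -116/(63/64 + (-3965 - 70)) = -116/(63/64 - 4035) = -116/(-258177/64) = -116*(-64/258177) = 7424/258177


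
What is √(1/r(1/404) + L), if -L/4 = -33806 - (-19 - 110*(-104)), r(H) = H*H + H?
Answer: 2*√91788695/45 ≈ 425.81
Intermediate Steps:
r(H) = H + H² (r(H) = H² + H = H + H²)
L = 180908 (L = -4*(-33806 - (-19 - 110*(-104))) = -4*(-33806 - (-19 + 11440)) = -4*(-33806 - 1*11421) = -4*(-33806 - 11421) = -4*(-45227) = 180908)
√(1/r(1/404) + L) = √(1/((1 + 1/404)/404) + 180908) = √(1/((1/404)*(405/404)) + 180908) = √(1/(405/163216) + 180908) = √(163216/405 + 180908) = √(73430956/405) = 2*√91788695/45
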